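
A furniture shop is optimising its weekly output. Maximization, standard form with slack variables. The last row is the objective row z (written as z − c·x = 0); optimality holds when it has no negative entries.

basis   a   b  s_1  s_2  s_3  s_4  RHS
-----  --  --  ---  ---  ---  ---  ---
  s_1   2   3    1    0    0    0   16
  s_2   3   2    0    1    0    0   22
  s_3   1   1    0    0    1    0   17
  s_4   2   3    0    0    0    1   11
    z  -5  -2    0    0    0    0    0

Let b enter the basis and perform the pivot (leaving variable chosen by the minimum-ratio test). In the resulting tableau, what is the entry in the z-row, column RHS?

22/3

Ratio test on column b — row 1: 16/3 = 16/3; row 2: 22/2 = 11; row 3: 17/1 = 17; row 4: 11/3 = 11/3. Minimum is 11/3 at row 4 (s_4 leaves); pivot element 3.
Divide row 4 by 3; eliminate column b from the other rows.
z-row update in column RHS: 0 − (-2)·(11/3) = 22/3.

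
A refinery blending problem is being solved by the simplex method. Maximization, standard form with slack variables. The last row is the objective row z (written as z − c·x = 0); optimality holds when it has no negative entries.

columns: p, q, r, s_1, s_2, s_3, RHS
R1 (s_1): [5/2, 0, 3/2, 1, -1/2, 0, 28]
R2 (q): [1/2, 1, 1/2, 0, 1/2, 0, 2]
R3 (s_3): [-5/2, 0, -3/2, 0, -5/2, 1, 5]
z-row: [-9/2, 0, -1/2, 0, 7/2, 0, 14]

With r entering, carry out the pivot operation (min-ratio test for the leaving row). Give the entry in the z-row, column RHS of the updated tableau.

Ratio test on column r — row 1: 28/(3/2) = 56/3; row 2: 2/(1/2) = 4; row 3: entry -3/2 ≤ 0. Minimum is 4 at row 2 (q leaves); pivot element 1/2.
Divide row 2 by 1/2; eliminate column r from the other rows.
z-row update in column RHS: 14 − (-1/2)·4 = 16.

16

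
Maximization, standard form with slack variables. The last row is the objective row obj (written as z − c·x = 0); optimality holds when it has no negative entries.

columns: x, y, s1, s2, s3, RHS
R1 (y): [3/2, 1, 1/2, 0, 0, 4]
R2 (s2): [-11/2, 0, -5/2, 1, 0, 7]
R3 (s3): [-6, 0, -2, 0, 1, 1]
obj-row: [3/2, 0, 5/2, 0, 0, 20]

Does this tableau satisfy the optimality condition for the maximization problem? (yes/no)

yes

Every obj-row coefficient is ≥ 0, so the tableau is optimal.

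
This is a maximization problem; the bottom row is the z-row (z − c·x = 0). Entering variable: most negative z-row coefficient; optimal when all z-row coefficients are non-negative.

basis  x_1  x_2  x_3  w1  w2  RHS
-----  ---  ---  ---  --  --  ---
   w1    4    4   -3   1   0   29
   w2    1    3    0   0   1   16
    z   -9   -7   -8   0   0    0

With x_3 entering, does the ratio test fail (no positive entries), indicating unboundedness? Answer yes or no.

Every constraint-row entry in column x_3 is ≤ 0, so increasing x_3 is unbounded.

yes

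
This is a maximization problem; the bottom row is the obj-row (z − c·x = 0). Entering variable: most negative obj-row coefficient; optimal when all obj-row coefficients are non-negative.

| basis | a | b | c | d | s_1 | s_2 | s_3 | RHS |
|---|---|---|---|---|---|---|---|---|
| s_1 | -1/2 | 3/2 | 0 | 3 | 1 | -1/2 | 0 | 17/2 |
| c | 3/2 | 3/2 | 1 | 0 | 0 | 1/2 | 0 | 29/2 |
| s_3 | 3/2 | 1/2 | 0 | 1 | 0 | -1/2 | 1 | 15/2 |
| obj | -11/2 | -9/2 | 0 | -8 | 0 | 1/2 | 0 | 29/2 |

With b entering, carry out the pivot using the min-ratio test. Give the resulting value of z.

Ratio test on column b — row 1: (17/2)/(3/2) = 17/3; row 2: (29/2)/(3/2) = 29/3; row 3: (15/2)/(1/2) = 15. Minimum is 17/3 at row 1 (s_1 leaves); pivot element 3/2.
Pivot on row 1; the obj-row RHS becomes 29/2 − (-9/2)·(17/3) = 40.

40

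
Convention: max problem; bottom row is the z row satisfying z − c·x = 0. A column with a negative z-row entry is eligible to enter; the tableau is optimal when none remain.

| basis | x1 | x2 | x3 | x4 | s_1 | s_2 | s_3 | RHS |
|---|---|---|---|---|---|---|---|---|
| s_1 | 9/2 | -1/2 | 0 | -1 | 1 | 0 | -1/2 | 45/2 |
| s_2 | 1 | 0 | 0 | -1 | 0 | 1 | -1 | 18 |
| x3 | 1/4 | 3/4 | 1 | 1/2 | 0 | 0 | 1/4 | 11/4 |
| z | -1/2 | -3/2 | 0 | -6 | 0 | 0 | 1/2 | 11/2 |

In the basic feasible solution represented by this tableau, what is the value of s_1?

s_1 is basic (row 1); its value is the RHS of that row, 45/2.

45/2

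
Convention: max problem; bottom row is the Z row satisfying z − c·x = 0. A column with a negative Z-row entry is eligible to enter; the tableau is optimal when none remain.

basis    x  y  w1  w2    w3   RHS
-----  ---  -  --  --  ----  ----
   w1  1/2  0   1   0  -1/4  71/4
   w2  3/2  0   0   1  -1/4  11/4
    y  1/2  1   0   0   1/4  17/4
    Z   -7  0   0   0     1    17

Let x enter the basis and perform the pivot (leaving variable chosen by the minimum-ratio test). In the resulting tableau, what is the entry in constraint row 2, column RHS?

11/6

Ratio test on column x — row 1: (71/4)/(1/2) = 71/2; row 2: (11/4)/(3/2) = 11/6; row 3: (17/4)/(1/2) = 17/2. Minimum is 11/6 at row 2 (w2 leaves); pivot element 3/2.
Divide row 2 by 3/2; eliminate column x from the other rows.
In the new row 2, the RHS entry is the old entry divided by the pivot: (11/4)/(3/2) = 11/6.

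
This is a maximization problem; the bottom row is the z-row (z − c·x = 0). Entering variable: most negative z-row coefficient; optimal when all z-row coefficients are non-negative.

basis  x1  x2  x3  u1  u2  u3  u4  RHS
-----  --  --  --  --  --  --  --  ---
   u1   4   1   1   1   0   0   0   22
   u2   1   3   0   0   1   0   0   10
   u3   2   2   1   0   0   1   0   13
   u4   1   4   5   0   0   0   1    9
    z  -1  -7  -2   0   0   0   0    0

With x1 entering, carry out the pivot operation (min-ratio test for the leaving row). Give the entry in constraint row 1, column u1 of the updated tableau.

Ratio test on column x1 — row 1: 22/4 = 11/2; row 2: 10/1 = 10; row 3: 13/2 = 13/2; row 4: 9/1 = 9. Minimum is 11/2 at row 1 (u1 leaves); pivot element 4.
Divide row 1 by 4; eliminate column x1 from the other rows.
In the new row 1, the u1 entry is the old entry divided by the pivot: 1/4 = 1/4.

1/4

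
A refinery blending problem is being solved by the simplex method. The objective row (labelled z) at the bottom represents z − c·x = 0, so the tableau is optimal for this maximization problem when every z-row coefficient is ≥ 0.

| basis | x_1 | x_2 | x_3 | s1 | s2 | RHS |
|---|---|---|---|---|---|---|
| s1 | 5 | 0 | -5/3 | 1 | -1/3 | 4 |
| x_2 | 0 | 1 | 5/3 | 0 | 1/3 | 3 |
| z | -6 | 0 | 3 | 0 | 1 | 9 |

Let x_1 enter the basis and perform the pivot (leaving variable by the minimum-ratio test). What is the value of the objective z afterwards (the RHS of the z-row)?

Ratio test on column x_1 — row 1: 4/5 = 4/5; row 2: entry 0 ≤ 0. Minimum is 4/5 at row 1 (s1 leaves); pivot element 5.
Pivot on row 1; the z-row RHS becomes 9 − (-6)·(4/5) = 69/5.

69/5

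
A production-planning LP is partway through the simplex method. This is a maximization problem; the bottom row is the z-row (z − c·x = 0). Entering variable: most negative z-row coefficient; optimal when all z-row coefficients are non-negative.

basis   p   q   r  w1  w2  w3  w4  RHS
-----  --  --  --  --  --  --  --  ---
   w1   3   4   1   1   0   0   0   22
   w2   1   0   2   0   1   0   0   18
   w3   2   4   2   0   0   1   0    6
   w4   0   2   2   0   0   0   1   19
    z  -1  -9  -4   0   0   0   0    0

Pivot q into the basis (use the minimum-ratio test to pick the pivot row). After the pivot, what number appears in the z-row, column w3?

Ratio test on column q — row 1: 22/4 = 11/2; row 2: entry 0 ≤ 0; row 3: 6/4 = 3/2; row 4: 19/2 = 19/2. Minimum is 3/2 at row 3 (w3 leaves); pivot element 4.
Divide row 3 by 4; eliminate column q from the other rows.
z-row update in column w3: 0 − (-9)·(1/4) = 9/4.

9/4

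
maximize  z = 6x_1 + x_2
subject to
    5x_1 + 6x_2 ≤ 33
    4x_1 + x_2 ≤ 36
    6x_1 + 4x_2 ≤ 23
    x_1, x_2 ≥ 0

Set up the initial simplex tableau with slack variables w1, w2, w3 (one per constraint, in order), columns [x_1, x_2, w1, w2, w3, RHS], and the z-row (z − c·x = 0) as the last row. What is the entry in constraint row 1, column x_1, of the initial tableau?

Constraint 1 has coefficient 5 on x_1.

5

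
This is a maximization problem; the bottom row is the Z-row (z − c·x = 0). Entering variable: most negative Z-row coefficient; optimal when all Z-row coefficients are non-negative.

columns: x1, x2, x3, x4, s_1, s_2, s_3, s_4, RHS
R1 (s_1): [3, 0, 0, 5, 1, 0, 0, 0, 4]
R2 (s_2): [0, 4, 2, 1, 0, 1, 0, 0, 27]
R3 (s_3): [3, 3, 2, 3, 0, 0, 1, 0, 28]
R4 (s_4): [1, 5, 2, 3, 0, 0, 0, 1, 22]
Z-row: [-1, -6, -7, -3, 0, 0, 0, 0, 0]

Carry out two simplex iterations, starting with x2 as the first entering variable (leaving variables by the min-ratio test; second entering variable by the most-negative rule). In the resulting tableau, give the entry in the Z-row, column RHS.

Ratio test on column x2 — row 1: entry 0 ≤ 0; row 2: 27/4 = 27/4; row 3: 28/3 = 28/3; row 4: 22/5 = 22/5. Minimum is 22/5 at row 4 (s_4 leaves); pivot element 5.
Divide row 4 by 5; eliminate column x2 from the other rows.
Second iteration: most negative Z-row entry is -23/5 in column x3, so x3 enters.
Ratio test on column x3 — row 1: entry 0 ≤ 0; row 2: (47/5)/(2/5) = 47/2; row 3: (74/5)/(4/5) = 37/2; row 4: (22/5)/(2/5) = 11. Minimum is 11 at row 4 (x2 leaves); pivot element 2/5.
Divide row 4 by 2/5; eliminate column x3 from the other rows.
After both pivots, the entry at the Z-row, column RHS is 77.

77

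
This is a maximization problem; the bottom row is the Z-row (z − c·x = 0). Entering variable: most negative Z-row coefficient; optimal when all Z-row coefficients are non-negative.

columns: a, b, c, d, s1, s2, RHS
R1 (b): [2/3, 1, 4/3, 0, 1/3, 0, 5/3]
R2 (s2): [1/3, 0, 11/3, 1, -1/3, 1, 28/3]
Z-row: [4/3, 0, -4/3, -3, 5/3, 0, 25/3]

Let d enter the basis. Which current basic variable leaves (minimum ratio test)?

Column d entries and ratios — b: 0 ≤ 0, skip; s2: (28/3)/1 = 28/3.
Smallest ratio is 28/3 in the row of s2, so s2 leaves.

s2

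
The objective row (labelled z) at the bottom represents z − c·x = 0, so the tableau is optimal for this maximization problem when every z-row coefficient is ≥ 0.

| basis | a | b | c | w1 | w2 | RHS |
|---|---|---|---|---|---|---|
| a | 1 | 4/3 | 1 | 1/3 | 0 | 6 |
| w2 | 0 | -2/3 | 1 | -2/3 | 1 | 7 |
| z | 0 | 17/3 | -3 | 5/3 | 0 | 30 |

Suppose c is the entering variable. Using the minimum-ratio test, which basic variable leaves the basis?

a

Column c entries and ratios — a: 6/1 = 6; w2: 7/1 = 7.
Smallest ratio is 6 in the row of a, so a leaves.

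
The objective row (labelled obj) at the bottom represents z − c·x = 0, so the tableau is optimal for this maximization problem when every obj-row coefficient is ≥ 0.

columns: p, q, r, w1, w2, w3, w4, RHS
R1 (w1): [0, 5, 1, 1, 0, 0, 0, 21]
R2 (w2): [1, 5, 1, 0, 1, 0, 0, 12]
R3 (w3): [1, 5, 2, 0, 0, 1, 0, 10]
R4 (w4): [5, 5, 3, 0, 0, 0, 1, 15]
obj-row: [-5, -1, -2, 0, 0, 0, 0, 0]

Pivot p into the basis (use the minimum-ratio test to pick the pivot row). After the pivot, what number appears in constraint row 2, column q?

Ratio test on column p — row 1: entry 0 ≤ 0; row 2: 12/1 = 12; row 3: 10/1 = 10; row 4: 15/5 = 3. Minimum is 3 at row 4 (w4 leaves); pivot element 5.
Divide row 4 by 5; eliminate column p from the other rows.
Row 2 update in column q: 5 − 1·1 = 4.

4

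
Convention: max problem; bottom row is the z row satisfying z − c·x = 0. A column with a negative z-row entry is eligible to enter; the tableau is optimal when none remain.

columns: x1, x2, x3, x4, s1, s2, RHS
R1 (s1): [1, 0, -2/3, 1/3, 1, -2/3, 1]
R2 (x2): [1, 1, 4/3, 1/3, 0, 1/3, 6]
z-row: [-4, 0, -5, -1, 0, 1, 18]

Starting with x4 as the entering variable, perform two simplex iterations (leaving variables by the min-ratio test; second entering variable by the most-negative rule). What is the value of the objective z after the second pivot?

Ratio test on column x4 — row 1: 1/(1/3) = 3; row 2: 6/(1/3) = 18. Minimum is 3 at row 1 (s1 leaves); pivot element 1/3.
Pivot on row 1; the z-row RHS becomes 18 − (-1)·3 = 21.
Next entering variable (most negative z-row entry -7): x3.
Ratio test on column x3 — row 1: entry -2 ≤ 0; row 2: 5/2 = 5/2. Minimum is 5/2 at row 2 (x2 leaves); pivot element 2.
After the second pivot the z-row RHS is 21 − (-7)·(5/2) = 77/2.

77/2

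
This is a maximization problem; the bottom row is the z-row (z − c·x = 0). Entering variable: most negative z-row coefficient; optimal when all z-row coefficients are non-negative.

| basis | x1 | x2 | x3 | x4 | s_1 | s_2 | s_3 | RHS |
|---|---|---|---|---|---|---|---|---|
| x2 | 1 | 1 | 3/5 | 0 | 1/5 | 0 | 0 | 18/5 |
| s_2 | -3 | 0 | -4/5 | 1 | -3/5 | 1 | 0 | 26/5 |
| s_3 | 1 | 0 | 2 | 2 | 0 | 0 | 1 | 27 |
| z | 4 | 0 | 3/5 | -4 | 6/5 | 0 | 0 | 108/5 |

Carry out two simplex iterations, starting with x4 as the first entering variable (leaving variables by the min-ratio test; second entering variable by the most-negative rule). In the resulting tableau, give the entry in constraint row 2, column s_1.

Ratio test on column x4 — row 1: entry 0 ≤ 0; row 2: (26/5)/1 = 26/5; row 3: 27/2 = 27/2. Minimum is 26/5 at row 2 (s_2 leaves); pivot element 1.
Divide row 2 by 1; eliminate column x4 from the other rows.
Second iteration: most negative z-row entry is -8 in column x1, so x1 enters.
Ratio test on column x1 — row 1: (18/5)/1 = 18/5; row 2: entry -3 ≤ 0; row 3: (83/5)/7 = 83/35. Minimum is 83/35 at row 3 (s_3 leaves); pivot element 7.
Divide row 3 by 7; eliminate column x1 from the other rows.
After both pivots, the entry at constraint row 2, column s_1 is -3/35.

-3/35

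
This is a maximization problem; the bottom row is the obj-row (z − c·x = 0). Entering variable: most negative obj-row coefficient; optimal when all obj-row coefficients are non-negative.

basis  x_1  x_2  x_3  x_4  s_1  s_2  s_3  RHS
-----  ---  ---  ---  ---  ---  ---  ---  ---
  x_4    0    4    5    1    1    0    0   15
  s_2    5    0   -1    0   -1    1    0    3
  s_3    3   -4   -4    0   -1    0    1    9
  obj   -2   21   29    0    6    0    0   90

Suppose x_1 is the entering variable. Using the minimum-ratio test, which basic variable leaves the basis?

s_2

Column x_1 entries and ratios — x_4: 0 ≤ 0, skip; s_2: 3/5 = 3/5; s_3: 9/3 = 3.
Smallest ratio is 3/5 in the row of s_2, so s_2 leaves.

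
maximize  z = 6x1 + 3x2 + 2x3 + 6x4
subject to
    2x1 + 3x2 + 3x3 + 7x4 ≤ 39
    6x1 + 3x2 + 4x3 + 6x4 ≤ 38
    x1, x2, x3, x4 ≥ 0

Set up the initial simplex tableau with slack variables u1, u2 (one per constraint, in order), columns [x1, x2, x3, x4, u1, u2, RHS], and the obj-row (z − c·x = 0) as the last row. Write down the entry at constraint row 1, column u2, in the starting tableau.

Slack u2 belongs to constraint 2; its column is the unit vector e_2, so the entry in row 1 is 0.

0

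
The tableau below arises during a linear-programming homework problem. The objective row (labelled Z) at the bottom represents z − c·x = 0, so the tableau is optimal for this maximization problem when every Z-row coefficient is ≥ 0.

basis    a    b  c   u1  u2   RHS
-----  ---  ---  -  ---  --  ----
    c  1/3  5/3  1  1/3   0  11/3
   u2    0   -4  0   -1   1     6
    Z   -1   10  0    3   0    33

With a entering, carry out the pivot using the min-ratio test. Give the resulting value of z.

44

Ratio test on column a — row 1: (11/3)/(1/3) = 11; row 2: entry 0 ≤ 0. Minimum is 11 at row 1 (c leaves); pivot element 1/3.
Pivot on row 1; the Z-row RHS becomes 33 − (-1)·11 = 44.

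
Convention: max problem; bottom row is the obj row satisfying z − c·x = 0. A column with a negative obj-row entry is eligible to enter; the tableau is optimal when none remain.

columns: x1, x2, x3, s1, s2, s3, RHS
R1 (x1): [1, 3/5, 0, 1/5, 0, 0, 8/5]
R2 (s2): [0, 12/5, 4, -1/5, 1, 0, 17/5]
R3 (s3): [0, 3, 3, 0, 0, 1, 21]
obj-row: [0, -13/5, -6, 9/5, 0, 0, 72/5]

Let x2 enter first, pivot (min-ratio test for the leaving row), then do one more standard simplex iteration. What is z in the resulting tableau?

39/2

Ratio test on column x2 — row 1: (8/5)/(3/5) = 8/3; row 2: (17/5)/(12/5) = 17/12; row 3: 21/3 = 7. Minimum is 17/12 at row 2 (s2 leaves); pivot element 12/5.
Pivot on row 2; the obj-row RHS becomes 72/5 − (-13/5)·(17/12) = 217/12.
Next entering variable (most negative obj-row entry -5/3): x3.
Ratio test on column x3 — row 1: entry -1 ≤ 0; row 2: (17/12)/(5/3) = 17/20; row 3: entry -2 ≤ 0. Minimum is 17/20 at row 2 (x2 leaves); pivot element 5/3.
After the second pivot the obj-row RHS is 217/12 − (-5/3)·(17/20) = 39/2.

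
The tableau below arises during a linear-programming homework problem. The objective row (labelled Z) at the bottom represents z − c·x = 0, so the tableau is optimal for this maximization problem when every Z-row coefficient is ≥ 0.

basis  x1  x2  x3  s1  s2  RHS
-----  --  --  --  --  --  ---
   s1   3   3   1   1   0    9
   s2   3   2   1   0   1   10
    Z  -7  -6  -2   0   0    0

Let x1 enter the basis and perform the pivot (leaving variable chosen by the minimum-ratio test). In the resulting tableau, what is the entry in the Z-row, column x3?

1/3

Ratio test on column x1 — row 1: 9/3 = 3; row 2: 10/3 = 10/3. Minimum is 3 at row 1 (s1 leaves); pivot element 3.
Divide row 1 by 3; eliminate column x1 from the other rows.
Z-row update in column x3: -2 − (-7)·(1/3) = 1/3.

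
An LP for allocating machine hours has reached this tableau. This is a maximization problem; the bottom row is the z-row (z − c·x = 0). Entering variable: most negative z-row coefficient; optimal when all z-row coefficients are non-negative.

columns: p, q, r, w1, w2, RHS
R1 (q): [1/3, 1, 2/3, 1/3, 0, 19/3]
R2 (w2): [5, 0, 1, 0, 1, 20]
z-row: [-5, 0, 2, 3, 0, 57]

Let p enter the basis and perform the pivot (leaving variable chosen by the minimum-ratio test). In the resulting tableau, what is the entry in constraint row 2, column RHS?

4

Ratio test on column p — row 1: (19/3)/(1/3) = 19; row 2: 20/5 = 4. Minimum is 4 at row 2 (w2 leaves); pivot element 5.
Divide row 2 by 5; eliminate column p from the other rows.
In the new row 2, the RHS entry is the old entry divided by the pivot: 20/5 = 4.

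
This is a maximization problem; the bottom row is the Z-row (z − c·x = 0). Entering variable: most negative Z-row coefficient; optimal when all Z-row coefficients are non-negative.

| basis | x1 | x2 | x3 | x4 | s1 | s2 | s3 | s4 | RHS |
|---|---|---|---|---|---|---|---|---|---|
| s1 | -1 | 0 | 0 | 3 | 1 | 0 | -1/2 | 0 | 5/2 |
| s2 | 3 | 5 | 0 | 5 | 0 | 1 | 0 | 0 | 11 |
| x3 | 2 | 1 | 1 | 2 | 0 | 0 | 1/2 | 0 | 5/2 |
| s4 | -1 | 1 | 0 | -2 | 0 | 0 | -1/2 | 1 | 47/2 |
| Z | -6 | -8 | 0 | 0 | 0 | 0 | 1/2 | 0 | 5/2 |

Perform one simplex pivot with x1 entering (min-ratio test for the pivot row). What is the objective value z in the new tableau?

10

Ratio test on column x1 — row 1: entry -1 ≤ 0; row 2: 11/3 = 11/3; row 3: (5/2)/2 = 5/4; row 4: entry -1 ≤ 0. Minimum is 5/4 at row 3 (x3 leaves); pivot element 2.
Pivot on row 3; the Z-row RHS becomes 5/2 − (-6)·(5/4) = 10.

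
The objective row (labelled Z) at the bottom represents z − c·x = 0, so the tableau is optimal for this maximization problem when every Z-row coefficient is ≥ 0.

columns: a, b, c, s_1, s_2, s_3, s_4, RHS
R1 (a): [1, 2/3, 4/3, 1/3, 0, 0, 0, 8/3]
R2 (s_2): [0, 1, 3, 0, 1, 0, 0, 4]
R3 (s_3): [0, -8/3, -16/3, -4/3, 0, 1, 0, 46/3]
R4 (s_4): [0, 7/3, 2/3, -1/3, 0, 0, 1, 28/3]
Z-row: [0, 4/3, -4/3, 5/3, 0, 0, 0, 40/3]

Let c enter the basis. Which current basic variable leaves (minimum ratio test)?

s_2

Column c entries and ratios — a: (8/3)/(4/3) = 2; s_2: 4/3 = 4/3; s_3: -16/3 ≤ 0, skip; s_4: (28/3)/(2/3) = 14.
Smallest ratio is 4/3 in the row of s_2, so s_2 leaves.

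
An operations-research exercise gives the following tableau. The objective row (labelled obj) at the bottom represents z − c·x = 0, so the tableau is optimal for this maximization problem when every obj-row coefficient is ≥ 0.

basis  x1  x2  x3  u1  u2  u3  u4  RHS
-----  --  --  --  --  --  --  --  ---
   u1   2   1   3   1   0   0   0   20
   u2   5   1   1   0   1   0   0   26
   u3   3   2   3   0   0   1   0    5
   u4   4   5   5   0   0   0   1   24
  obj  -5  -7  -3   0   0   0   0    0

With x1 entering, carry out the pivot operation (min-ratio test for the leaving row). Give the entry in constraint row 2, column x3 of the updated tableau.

-4

Ratio test on column x1 — row 1: 20/2 = 10; row 2: 26/5 = 26/5; row 3: 5/3 = 5/3; row 4: 24/4 = 6. Minimum is 5/3 at row 3 (u3 leaves); pivot element 3.
Divide row 3 by 3; eliminate column x1 from the other rows.
Row 2 update in column x3: 1 − 5·1 = -4.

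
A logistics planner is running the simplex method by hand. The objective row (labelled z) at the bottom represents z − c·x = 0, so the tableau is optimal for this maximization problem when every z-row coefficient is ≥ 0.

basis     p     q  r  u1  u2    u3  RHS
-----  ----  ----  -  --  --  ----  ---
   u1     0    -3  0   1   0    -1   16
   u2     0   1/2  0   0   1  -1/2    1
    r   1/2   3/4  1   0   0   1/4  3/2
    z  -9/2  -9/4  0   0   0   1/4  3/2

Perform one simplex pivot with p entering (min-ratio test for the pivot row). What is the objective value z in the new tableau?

Ratio test on column p — row 1: entry 0 ≤ 0; row 2: entry 0 ≤ 0; row 3: (3/2)/(1/2) = 3. Minimum is 3 at row 3 (r leaves); pivot element 1/2.
Pivot on row 3; the z-row RHS becomes 3/2 − (-9/2)·3 = 15.

15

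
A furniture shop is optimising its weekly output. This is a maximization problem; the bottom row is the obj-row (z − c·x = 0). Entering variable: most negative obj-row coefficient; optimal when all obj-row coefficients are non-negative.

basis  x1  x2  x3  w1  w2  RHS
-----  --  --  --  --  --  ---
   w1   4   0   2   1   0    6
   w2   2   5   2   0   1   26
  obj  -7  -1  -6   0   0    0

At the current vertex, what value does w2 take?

26

w2 is basic (row 2); its value is the RHS of that row, 26.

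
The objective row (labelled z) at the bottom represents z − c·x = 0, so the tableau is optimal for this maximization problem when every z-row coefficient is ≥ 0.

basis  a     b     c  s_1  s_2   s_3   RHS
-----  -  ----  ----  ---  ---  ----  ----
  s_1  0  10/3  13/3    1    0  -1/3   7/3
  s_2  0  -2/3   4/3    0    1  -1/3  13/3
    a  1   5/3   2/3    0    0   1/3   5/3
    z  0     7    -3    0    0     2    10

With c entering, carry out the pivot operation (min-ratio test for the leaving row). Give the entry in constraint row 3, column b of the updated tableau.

Ratio test on column c — row 1: (7/3)/(13/3) = 7/13; row 2: (13/3)/(4/3) = 13/4; row 3: (5/3)/(2/3) = 5/2. Minimum is 7/13 at row 1 (s_1 leaves); pivot element 13/3.
Divide row 1 by 13/3; eliminate column c from the other rows.
Row 3 update in column b: 5/3 − (2/3)·(10/13) = 15/13.

15/13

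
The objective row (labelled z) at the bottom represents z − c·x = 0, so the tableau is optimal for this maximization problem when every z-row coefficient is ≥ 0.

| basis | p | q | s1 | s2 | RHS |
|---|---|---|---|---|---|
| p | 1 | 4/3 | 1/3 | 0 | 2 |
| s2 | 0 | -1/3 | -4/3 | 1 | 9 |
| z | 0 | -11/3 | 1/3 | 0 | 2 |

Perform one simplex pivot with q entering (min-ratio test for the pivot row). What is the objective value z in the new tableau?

Ratio test on column q — row 1: 2/(4/3) = 3/2; row 2: entry -1/3 ≤ 0. Minimum is 3/2 at row 1 (p leaves); pivot element 4/3.
Pivot on row 1; the z-row RHS becomes 2 − (-11/3)·(3/2) = 15/2.

15/2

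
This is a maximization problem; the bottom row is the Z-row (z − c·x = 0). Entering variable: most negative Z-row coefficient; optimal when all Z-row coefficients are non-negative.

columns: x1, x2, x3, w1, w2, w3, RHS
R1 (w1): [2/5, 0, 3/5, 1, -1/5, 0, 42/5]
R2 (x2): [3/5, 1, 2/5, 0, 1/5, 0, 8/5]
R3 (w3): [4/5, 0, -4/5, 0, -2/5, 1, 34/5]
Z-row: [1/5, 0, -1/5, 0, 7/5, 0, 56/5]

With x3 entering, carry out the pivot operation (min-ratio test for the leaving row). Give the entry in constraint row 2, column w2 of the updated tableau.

Ratio test on column x3 — row 1: (42/5)/(3/5) = 14; row 2: (8/5)/(2/5) = 4; row 3: entry -4/5 ≤ 0. Minimum is 4 at row 2 (x2 leaves); pivot element 2/5.
Divide row 2 by 2/5; eliminate column x3 from the other rows.
In the new row 2, the w2 entry is the old entry divided by the pivot: (1/5)/(2/5) = 1/2.

1/2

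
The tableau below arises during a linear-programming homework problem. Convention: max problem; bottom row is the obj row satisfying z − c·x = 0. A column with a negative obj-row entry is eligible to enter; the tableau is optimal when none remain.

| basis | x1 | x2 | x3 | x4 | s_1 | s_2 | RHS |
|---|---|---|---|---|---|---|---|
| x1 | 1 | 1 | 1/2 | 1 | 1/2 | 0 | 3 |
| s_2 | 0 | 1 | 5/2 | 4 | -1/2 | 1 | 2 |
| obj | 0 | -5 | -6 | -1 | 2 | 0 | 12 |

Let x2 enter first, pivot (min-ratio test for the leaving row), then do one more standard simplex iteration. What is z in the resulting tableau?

45/2

Ratio test on column x2 — row 1: 3/1 = 3; row 2: 2/1 = 2. Minimum is 2 at row 2 (s_2 leaves); pivot element 1.
Pivot on row 2; the obj-row RHS becomes 12 − (-5)·2 = 22.
Next entering variable (most negative obj-row entry -1/2): s_1.
Ratio test on column s_1 — row 1: 1/1 = 1; row 2: entry -1/2 ≤ 0. Minimum is 1 at row 1 (x1 leaves); pivot element 1.
After the second pivot the obj-row RHS is 22 − (-1/2)·1 = 45/2.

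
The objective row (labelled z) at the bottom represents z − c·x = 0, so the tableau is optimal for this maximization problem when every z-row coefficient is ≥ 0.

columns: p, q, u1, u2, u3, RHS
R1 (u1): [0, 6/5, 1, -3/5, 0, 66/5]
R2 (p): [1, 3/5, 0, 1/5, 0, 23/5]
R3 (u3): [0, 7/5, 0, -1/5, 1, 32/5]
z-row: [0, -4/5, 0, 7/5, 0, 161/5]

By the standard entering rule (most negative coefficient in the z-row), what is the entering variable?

q

Negative z-row entries: q: -4/5.
The most negative is -4/5 in column q, so q enters.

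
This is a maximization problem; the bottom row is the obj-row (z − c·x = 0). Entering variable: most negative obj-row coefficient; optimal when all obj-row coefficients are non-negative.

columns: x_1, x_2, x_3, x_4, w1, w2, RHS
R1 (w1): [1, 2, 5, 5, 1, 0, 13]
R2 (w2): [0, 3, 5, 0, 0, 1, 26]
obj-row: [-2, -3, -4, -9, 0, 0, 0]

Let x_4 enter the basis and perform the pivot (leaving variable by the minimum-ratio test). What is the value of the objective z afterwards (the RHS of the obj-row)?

117/5

Ratio test on column x_4 — row 1: 13/5 = 13/5; row 2: entry 0 ≤ 0. Minimum is 13/5 at row 1 (w1 leaves); pivot element 5.
Pivot on row 1; the obj-row RHS becomes 0 − (-9)·(13/5) = 117/5.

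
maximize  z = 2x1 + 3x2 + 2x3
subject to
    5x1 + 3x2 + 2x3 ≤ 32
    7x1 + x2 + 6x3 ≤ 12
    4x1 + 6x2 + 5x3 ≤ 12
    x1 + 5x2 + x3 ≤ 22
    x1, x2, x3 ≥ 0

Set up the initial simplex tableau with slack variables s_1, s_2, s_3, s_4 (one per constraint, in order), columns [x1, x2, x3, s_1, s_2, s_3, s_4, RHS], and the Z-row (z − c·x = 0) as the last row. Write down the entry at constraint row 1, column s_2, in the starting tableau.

Slack s_2 belongs to constraint 2; its column is the unit vector e_2, so the entry in row 1 is 0.

0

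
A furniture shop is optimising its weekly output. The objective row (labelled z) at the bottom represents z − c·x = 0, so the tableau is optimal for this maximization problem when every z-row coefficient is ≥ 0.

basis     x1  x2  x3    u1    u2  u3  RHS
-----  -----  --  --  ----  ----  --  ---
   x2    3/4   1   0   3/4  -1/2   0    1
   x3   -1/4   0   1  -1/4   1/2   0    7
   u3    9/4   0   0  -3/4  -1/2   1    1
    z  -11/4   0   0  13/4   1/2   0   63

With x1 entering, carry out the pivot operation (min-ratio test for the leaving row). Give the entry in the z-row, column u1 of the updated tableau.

7/3

Ratio test on column x1 — row 1: 1/(3/4) = 4/3; row 2: entry -1/4 ≤ 0; row 3: 1/(9/4) = 4/9. Minimum is 4/9 at row 3 (u3 leaves); pivot element 9/4.
Divide row 3 by 9/4; eliminate column x1 from the other rows.
z-row update in column u1: 13/4 − (-11/4)·(-1/3) = 7/3.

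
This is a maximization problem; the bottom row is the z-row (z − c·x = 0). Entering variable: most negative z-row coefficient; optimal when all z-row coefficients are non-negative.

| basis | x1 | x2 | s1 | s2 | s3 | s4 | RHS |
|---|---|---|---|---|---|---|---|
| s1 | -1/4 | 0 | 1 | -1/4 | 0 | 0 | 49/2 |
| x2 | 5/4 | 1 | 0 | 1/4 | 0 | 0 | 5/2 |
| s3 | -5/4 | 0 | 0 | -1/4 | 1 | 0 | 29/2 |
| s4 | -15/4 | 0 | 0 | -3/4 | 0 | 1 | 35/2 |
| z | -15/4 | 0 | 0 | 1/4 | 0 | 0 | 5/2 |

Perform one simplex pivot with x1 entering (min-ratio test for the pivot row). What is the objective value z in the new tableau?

10

Ratio test on column x1 — row 1: entry -1/4 ≤ 0; row 2: (5/2)/(5/4) = 2; row 3: entry -5/4 ≤ 0; row 4: entry -15/4 ≤ 0. Minimum is 2 at row 2 (x2 leaves); pivot element 5/4.
Pivot on row 2; the z-row RHS becomes 5/2 − (-15/4)·2 = 10.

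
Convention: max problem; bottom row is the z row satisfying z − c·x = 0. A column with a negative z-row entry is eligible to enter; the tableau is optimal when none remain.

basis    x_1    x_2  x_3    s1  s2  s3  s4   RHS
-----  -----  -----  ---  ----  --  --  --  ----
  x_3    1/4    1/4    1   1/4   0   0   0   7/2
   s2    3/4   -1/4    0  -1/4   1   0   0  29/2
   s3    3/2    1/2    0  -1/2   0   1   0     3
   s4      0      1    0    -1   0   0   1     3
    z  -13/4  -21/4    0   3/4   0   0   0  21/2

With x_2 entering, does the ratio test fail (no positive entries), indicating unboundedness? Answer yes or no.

Column x_2 has positive entries in row(s) 1, 3, 4, so the ratio test bounds it — not unbounded.

no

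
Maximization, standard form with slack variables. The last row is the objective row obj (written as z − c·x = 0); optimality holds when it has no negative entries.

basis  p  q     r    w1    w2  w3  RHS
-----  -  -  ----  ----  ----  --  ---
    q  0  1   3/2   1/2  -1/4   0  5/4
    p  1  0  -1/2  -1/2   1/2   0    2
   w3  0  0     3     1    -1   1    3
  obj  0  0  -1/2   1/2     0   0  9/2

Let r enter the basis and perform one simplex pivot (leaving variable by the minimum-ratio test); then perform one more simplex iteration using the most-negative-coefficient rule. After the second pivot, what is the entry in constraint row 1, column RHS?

9/5

Ratio test on column r — row 1: (5/4)/(3/2) = 5/6; row 2: entry -1/2 ≤ 0; row 3: 3/3 = 1. Minimum is 5/6 at row 1 (q leaves); pivot element 3/2.
Divide row 1 by 3/2; eliminate column r from the other rows.
Second iteration: most negative obj-row entry is -1/12 in column w2, so w2 enters.
Ratio test on column w2 — row 1: entry -1/6 ≤ 0; row 2: (29/12)/(5/12) = 29/5; row 3: entry -1/2 ≤ 0. Minimum is 29/5 at row 2 (p leaves); pivot element 5/12.
Divide row 2 by 5/12; eliminate column w2 from the other rows.
After both pivots, the entry at constraint row 1, column RHS is 9/5.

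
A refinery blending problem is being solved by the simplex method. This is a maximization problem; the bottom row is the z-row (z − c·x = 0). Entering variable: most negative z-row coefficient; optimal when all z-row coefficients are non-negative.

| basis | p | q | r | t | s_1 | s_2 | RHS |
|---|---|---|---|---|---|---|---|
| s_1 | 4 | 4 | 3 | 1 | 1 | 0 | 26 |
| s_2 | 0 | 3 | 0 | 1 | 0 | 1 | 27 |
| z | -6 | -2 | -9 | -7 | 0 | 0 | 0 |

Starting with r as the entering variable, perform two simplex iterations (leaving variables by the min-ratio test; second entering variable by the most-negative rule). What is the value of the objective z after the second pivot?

Ratio test on column r — row 1: 26/3 = 26/3; row 2: entry 0 ≤ 0. Minimum is 26/3 at row 1 (s_1 leaves); pivot element 3.
Pivot on row 1; the z-row RHS becomes 0 − (-9)·(26/3) = 78.
Next entering variable (most negative z-row entry -4): t.
Ratio test on column t — row 1: (26/3)/(1/3) = 26; row 2: 27/1 = 27. Minimum is 26 at row 1 (r leaves); pivot element 1/3.
After the second pivot the z-row RHS is 78 − (-4)·26 = 182.

182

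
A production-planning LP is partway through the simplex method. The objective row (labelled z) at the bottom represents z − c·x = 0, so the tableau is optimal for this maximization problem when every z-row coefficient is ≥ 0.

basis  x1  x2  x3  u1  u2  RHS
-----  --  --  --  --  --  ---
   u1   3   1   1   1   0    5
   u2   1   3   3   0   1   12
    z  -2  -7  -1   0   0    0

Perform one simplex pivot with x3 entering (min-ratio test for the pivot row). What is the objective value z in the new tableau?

4

Ratio test on column x3 — row 1: 5/1 = 5; row 2: 12/3 = 4. Minimum is 4 at row 2 (u2 leaves); pivot element 3.
Pivot on row 2; the z-row RHS becomes 0 − (-1)·4 = 4.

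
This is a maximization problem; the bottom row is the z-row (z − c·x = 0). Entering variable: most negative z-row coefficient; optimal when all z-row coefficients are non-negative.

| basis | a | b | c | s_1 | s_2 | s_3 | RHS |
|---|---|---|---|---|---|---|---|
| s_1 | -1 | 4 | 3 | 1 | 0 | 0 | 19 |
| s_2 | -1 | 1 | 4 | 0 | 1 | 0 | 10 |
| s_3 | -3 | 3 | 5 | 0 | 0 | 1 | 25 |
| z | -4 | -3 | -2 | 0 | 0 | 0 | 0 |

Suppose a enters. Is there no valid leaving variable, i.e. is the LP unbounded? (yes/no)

yes

Every constraint-row entry in column a is ≤ 0, so increasing a is unbounded.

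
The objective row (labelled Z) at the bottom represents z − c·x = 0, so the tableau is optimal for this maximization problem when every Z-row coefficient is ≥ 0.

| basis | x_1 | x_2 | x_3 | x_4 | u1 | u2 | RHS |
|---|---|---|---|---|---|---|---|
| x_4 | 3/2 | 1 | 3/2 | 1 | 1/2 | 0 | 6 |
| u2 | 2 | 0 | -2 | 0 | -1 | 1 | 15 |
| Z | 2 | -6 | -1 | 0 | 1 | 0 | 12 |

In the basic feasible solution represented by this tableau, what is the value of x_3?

0

x_3 is not in the basis, so in the current basic feasible solution x_3 = 0.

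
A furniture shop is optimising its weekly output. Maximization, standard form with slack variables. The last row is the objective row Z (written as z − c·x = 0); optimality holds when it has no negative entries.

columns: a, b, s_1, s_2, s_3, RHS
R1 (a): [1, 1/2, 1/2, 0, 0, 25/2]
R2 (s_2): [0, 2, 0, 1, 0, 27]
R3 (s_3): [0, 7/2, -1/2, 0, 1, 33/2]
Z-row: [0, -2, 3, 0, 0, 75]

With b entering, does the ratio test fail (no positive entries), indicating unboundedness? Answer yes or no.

no

Column b has positive entries in row(s) 1, 2, 3, so the ratio test bounds it — not unbounded.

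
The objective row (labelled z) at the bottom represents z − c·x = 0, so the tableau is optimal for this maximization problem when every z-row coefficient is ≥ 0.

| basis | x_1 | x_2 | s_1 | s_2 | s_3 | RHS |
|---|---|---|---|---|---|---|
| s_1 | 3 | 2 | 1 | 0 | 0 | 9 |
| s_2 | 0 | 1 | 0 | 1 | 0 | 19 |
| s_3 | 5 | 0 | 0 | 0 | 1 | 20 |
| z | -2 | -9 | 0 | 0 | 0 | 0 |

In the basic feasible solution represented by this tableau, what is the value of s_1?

9

s_1 is basic (row 1); its value is the RHS of that row, 9.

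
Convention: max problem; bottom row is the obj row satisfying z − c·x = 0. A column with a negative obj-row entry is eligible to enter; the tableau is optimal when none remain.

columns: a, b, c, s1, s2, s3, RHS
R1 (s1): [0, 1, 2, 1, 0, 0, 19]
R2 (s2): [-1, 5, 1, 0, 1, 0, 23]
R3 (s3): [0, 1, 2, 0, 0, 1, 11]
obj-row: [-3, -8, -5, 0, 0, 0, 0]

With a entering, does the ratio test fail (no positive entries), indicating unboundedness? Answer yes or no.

Every constraint-row entry in column a is ≤ 0, so increasing a is unbounded.

yes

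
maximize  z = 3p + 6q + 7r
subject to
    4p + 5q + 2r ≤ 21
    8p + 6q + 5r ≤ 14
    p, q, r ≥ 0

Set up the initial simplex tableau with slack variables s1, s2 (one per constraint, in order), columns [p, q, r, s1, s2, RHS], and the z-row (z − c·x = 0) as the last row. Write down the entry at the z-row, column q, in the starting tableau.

-6

The z-row carries the negated objective coefficients: the q entry is -6.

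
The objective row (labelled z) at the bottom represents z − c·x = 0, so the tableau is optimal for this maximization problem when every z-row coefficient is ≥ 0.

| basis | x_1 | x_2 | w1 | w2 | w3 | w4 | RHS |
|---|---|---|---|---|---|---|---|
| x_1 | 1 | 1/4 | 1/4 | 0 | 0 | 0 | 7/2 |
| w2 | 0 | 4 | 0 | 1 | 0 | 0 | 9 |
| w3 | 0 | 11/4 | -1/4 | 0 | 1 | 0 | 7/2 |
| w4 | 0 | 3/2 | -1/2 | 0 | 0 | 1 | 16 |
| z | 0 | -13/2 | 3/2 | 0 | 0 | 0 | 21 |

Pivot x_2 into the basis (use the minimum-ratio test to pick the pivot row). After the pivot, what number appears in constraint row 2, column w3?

Ratio test on column x_2 — row 1: (7/2)/(1/4) = 14; row 2: 9/4 = 9/4; row 3: (7/2)/(11/4) = 14/11; row 4: 16/(3/2) = 32/3. Minimum is 14/11 at row 3 (w3 leaves); pivot element 11/4.
Divide row 3 by 11/4; eliminate column x_2 from the other rows.
Row 2 update in column w3: 0 − 4·(4/11) = -16/11.

-16/11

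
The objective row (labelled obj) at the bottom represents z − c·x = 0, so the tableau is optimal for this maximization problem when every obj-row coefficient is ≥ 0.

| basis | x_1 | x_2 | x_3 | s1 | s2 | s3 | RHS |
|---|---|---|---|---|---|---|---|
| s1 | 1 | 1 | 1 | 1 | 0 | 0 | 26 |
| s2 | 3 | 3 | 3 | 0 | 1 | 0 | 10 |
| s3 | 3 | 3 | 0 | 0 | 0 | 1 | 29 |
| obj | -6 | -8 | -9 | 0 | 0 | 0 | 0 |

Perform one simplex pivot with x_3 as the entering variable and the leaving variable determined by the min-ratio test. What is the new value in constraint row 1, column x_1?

Ratio test on column x_3 — row 1: 26/1 = 26; row 2: 10/3 = 10/3; row 3: entry 0 ≤ 0. Minimum is 10/3 at row 2 (s2 leaves); pivot element 3.
Divide row 2 by 3; eliminate column x_3 from the other rows.
Row 1 update in column x_1: 1 − 1·1 = 0.

0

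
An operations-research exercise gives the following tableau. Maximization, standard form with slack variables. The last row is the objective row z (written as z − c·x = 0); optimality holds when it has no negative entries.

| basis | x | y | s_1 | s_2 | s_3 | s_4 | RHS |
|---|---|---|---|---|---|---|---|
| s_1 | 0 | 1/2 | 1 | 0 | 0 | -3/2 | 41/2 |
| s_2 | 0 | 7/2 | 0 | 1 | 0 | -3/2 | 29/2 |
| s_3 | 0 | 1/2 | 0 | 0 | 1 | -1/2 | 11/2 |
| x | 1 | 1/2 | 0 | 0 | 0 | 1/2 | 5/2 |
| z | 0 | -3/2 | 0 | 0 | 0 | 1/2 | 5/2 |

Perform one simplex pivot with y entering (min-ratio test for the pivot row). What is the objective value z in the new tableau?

Ratio test on column y — row 1: (41/2)/(1/2) = 41; row 2: (29/2)/(7/2) = 29/7; row 3: (11/2)/(1/2) = 11; row 4: (5/2)/(1/2) = 5. Minimum is 29/7 at row 2 (s_2 leaves); pivot element 7/2.
Pivot on row 2; the z-row RHS becomes 5/2 − (-3/2)·(29/7) = 61/7.

61/7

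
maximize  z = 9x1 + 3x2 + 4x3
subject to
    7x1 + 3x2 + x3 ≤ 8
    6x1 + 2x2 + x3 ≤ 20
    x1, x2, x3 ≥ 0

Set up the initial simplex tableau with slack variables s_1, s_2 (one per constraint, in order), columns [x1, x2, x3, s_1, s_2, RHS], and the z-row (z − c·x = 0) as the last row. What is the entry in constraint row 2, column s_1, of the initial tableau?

0

Slack s_1 belongs to constraint 1; its column is the unit vector e_1, so the entry in row 2 is 0.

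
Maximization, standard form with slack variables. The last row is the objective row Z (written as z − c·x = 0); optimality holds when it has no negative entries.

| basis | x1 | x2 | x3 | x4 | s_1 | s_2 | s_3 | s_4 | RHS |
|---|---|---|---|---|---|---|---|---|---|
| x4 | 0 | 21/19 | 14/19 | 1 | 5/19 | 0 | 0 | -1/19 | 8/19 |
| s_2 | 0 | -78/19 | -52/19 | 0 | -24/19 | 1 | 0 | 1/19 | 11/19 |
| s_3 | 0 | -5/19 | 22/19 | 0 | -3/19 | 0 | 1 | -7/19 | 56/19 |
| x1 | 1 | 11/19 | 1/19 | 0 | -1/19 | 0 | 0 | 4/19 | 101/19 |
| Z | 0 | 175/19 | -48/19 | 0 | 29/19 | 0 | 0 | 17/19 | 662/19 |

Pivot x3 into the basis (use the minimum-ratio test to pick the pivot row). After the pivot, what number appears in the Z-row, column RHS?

254/7

Ratio test on column x3 — row 1: (8/19)/(14/19) = 4/7; row 2: entry -52/19 ≤ 0; row 3: (56/19)/(22/19) = 28/11; row 4: (101/19)/(1/19) = 101. Minimum is 4/7 at row 1 (x4 leaves); pivot element 14/19.
Divide row 1 by 14/19; eliminate column x3 from the other rows.
Z-row update in column RHS: 662/19 − (-48/19)·(4/7) = 254/7.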